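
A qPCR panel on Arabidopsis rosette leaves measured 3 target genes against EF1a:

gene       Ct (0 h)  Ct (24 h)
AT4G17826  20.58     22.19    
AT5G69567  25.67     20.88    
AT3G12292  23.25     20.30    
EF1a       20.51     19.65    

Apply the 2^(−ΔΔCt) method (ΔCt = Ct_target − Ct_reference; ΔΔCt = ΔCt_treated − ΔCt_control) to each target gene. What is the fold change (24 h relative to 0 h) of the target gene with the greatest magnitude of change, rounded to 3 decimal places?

15.242

AT4G17826: ΔΔCt = (22.19−19.65) − (20.58−20.51) = 2.54 − 0.07 = 2.47; fold change = 2^-2.47 = 0.180
AT5G69567: ΔΔCt = (20.88−19.65) − (25.67−20.51) = 1.23 − 5.16 = -3.93; fold change = 2^3.93 = 15.242
AT3G12292: ΔΔCt = (20.30−19.65) − (23.25−20.51) = 0.65 − 2.74 = -2.09; fold change = 2^2.09 = 4.257
AT5G69567 has the largest |ΔΔCt| = 3.93.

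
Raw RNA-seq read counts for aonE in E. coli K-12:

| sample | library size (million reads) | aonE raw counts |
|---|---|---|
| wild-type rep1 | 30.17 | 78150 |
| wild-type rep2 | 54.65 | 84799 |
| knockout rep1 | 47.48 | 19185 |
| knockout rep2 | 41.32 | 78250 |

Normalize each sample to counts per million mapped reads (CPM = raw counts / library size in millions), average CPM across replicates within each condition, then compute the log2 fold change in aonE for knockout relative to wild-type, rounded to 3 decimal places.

CPM(wild-type rep1) = 78150 / 30.17 = 2590.3215
CPM(wild-type rep2) = 84799 / 54.65 = 1551.6743
CPM(knockout rep1) = 19185 / 47.48 = 404.0649
CPM(knockout rep2) = 78250 / 41.32 = 1893.7561
mean CPM(wild-type) = 2070.9979; mean CPM(knockout) = 1148.9105
Fold change = 1148.9105 / 2070.9979 = 0.55476
log2(0.55476) = -0.8501

-0.850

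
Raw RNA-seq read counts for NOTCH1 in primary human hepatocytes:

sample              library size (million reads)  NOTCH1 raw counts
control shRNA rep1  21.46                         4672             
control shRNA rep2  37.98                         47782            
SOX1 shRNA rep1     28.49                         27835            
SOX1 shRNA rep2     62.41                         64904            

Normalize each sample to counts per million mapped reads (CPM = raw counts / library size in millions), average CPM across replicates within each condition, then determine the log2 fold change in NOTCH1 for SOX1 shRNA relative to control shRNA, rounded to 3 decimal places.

0.451

CPM(control shRNA rep1) = 4672 / 21.46 = 217.7074
CPM(control shRNA rep2) = 47782 / 37.98 = 1258.0832
CPM(SOX1 shRNA rep1) = 27835 / 28.49 = 977.0095
CPM(SOX1 shRNA rep2) = 64904 / 62.41 = 1039.9615
mean CPM(control shRNA) = 737.8953; mean CPM(SOX1 shRNA) = 1008.4855
Fold change = 1008.4855 / 737.8953 = 1.36671
log2(1.36671) = 0.4507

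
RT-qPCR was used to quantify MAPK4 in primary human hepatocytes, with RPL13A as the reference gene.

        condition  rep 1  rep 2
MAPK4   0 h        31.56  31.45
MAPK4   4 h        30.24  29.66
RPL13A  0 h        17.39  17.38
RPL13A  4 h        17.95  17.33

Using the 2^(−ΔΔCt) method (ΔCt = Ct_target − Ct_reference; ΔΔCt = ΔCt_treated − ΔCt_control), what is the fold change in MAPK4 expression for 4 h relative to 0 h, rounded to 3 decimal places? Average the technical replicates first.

Mean Ct: MAPK4 0 h 31.505; MAPK4 4 h 29.950; RPL13A 0 h 17.385; RPL13A 4 h 17.640
ΔCt(0 h) = 31.505 − 17.385 = 14.120
ΔCt(4 h) = 29.950 − 17.640 = 12.310
ΔΔCt = 12.310 − 14.120 = -1.810
Fold change = 2^(−(-1.810)) = 2^1.810 = 3.5064

3.506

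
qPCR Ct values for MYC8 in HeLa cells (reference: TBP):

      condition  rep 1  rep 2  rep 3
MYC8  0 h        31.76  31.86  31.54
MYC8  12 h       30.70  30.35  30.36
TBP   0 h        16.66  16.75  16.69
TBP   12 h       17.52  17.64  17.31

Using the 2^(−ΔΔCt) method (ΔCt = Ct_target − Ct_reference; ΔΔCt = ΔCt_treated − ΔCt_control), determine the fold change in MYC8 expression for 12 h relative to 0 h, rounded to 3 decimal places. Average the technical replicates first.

4.112

Mean Ct: MYC8 0 h 31.720; MYC8 12 h 30.470; TBP 0 h 16.700; TBP 12 h 17.490
ΔCt(0 h) = 31.720 − 16.700 = 15.020
ΔCt(12 h) = 30.470 − 17.490 = 12.980
ΔΔCt = 12.980 − 15.020 = -2.040
Fold change = 2^(−(-2.040)) = 2^2.040 = 4.1125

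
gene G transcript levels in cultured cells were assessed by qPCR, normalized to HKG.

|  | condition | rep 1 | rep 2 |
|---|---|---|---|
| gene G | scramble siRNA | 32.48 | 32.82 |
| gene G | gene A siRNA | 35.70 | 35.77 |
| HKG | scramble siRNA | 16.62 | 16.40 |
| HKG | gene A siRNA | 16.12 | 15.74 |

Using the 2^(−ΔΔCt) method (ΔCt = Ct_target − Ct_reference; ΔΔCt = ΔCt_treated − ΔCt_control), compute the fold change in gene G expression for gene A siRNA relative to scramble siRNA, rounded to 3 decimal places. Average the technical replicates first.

0.079

Mean Ct: gene G scramble siRNA 32.650; gene G gene A siRNA 35.735; HKG scramble siRNA 16.510; HKG gene A siRNA 15.930
ΔCt(scramble siRNA) = 32.650 − 16.510 = 16.140
ΔCt(gene A siRNA) = 35.735 − 15.930 = 19.805
ΔΔCt = 19.805 − 16.140 = 3.665
Fold change = 2^(−3.665) = 0.0788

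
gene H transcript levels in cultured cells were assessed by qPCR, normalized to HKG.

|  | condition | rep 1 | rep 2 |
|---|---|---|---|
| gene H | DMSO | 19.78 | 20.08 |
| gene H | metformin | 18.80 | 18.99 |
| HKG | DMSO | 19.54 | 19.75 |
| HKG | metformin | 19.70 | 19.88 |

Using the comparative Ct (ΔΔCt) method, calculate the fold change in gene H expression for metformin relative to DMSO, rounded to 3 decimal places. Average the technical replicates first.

2.266

Mean Ct: gene H DMSO 19.930; gene H metformin 18.895; HKG DMSO 19.645; HKG metformin 19.790
ΔCt(DMSO) = 19.930 − 19.645 = 0.285
ΔCt(metformin) = 18.895 − 19.790 = -0.895
ΔΔCt = -0.895 − 0.285 = -1.180
Fold change = 2^(−(-1.180)) = 2^1.180 = 2.2658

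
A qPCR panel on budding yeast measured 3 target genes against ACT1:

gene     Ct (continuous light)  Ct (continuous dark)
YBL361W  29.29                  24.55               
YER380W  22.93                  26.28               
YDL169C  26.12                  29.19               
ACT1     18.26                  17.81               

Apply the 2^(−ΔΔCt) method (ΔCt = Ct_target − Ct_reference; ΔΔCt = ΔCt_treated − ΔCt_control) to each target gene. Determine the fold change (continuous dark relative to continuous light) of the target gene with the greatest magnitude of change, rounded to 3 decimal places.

19.562

YBL361W: ΔΔCt = (24.55−17.81) − (29.29−18.26) = 6.74 − 11.03 = -4.29; fold change = 2^4.29 = 19.562
YER380W: ΔΔCt = (26.28−17.81) − (22.93−18.26) = 8.47 − 4.67 = 3.80; fold change = 2^-3.80 = 0.072
YDL169C: ΔΔCt = (29.19−17.81) − (26.12−18.26) = 11.38 − 7.86 = 3.52; fold change = 2^-3.52 = 0.087
YBL361W has the largest |ΔΔCt| = 4.29.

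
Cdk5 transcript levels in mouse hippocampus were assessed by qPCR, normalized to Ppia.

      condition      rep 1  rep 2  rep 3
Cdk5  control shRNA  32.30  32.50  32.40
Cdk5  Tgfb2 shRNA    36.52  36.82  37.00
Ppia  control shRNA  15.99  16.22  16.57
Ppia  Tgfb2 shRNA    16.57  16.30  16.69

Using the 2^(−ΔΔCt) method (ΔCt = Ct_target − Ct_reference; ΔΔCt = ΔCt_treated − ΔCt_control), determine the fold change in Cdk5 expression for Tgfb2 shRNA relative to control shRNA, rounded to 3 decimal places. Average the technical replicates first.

Mean Ct: Cdk5 control shRNA 32.400; Cdk5 Tgfb2 shRNA 36.780; Ppia control shRNA 16.260; Ppia Tgfb2 shRNA 16.520
ΔCt(control shRNA) = 32.400 − 16.260 = 16.140
ΔCt(Tgfb2 shRNA) = 36.780 − 16.520 = 20.260
ΔΔCt = 20.260 − 16.140 = 4.120
Fold change = 2^(−4.120) = 0.0575

0.058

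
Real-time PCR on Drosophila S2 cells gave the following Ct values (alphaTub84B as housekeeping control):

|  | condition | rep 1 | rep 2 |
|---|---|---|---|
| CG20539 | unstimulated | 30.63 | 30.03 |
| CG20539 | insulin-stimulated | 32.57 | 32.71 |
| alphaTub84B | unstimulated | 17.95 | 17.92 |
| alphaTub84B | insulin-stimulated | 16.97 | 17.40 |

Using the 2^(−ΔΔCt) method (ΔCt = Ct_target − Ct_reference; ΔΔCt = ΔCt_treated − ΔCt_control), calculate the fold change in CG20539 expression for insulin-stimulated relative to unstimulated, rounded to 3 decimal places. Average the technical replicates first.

Mean Ct: CG20539 unstimulated 30.330; CG20539 insulin-stimulated 32.640; alphaTub84B unstimulated 17.935; alphaTub84B insulin-stimulated 17.185
ΔCt(unstimulated) = 30.330 − 17.935 = 12.395
ΔCt(insulin-stimulated) = 32.640 − 17.185 = 15.455
ΔΔCt = 15.455 − 12.395 = 3.060
Fold change = 2^(−3.060) = 0.1199

0.120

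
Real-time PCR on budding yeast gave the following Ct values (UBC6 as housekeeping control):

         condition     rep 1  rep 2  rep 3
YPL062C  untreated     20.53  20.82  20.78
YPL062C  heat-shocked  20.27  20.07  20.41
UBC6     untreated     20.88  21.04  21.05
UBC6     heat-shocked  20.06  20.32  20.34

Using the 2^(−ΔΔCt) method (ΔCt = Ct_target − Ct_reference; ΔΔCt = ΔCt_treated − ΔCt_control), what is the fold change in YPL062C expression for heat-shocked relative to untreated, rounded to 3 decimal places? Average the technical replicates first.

Mean Ct: YPL062C untreated 20.710; YPL062C heat-shocked 20.250; UBC6 untreated 20.990; UBC6 heat-shocked 20.240
ΔCt(untreated) = 20.710 − 20.990 = -0.280
ΔCt(heat-shocked) = 20.250 − 20.240 = 0.010
ΔΔCt = 0.010 − (-0.280) = 0.290
Fold change = 2^(−0.290) = 0.8179

0.818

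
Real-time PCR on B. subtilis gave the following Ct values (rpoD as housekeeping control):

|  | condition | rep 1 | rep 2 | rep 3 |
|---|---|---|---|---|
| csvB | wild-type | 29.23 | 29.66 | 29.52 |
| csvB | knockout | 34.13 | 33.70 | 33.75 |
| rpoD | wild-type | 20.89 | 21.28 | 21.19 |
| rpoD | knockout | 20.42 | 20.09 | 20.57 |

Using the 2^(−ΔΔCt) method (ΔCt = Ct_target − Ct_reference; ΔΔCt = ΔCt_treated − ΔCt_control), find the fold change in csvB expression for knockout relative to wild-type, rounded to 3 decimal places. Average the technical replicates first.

0.028

Mean Ct: csvB wild-type 29.470; csvB knockout 33.860; rpoD wild-type 21.120; rpoD knockout 20.360
ΔCt(wild-type) = 29.470 − 21.120 = 8.350
ΔCt(knockout) = 33.860 − 20.360 = 13.500
ΔΔCt = 13.500 − 8.350 = 5.150
Fold change = 2^(−5.150) = 0.0282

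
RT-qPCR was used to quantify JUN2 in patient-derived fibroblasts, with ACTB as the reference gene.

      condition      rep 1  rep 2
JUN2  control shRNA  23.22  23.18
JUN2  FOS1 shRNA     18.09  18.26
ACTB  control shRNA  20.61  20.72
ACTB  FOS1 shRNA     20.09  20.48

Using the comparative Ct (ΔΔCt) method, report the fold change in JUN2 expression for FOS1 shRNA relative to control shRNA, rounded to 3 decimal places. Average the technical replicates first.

25.020

Mean Ct: JUN2 control shRNA 23.200; JUN2 FOS1 shRNA 18.175; ACTB control shRNA 20.665; ACTB FOS1 shRNA 20.285
ΔCt(control shRNA) = 23.200 − 20.665 = 2.535
ΔCt(FOS1 shRNA) = 18.175 − 20.285 = -2.110
ΔΔCt = -2.110 − 2.535 = -4.645
Fold change = 2^(−(-4.645)) = 2^4.645 = 25.0198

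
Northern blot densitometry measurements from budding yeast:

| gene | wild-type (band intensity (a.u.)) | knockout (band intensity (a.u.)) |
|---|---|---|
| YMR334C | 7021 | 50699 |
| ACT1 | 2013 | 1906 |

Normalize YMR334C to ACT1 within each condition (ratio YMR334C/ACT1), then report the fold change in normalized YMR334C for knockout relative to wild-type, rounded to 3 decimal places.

YMR334C/ACT1 (wild-type) = 7021 / 2013 = 3.4878
YMR334C/ACT1 (knockout) = 50699 / 1906 = 26.6
Fold change = 26.6 / 3.4878 = 7.6264

7.626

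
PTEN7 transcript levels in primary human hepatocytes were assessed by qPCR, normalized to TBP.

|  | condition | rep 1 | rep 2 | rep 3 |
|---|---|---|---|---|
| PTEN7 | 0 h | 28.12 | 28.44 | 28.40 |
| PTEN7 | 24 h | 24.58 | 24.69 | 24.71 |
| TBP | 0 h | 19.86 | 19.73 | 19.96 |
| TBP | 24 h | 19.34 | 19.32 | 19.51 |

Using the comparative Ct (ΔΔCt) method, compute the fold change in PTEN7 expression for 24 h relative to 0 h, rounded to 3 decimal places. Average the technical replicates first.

9.190

Mean Ct: PTEN7 0 h 28.320; PTEN7 24 h 24.660; TBP 0 h 19.850; TBP 24 h 19.390
ΔCt(0 h) = 28.320 − 19.850 = 8.470
ΔCt(24 h) = 24.660 − 19.390 = 5.270
ΔΔCt = 5.270 − 8.470 = -3.200
Fold change = 2^(−(-3.200)) = 2^3.200 = 9.1896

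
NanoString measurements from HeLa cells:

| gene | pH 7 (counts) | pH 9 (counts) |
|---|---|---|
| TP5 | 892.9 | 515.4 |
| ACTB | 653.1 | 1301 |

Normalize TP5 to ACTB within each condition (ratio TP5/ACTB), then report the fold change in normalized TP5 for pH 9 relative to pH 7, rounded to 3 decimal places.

TP5/ACTB (pH 7) = 892.9 / 653.1 = 1.3672
TP5/ACTB (pH 9) = 515.4 / 1301 = 0.39616
Fold change = 0.39616 / 1.3672 = 0.2898

0.290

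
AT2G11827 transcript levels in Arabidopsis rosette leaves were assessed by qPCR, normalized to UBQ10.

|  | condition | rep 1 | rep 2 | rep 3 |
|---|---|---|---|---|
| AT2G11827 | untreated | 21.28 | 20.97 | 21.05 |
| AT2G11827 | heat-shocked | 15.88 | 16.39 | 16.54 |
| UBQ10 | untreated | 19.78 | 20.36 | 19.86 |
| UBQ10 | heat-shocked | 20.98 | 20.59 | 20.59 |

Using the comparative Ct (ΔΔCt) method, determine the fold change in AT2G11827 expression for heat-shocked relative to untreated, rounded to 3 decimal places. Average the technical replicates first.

46.851

Mean Ct: AT2G11827 untreated 21.100; AT2G11827 heat-shocked 16.270; UBQ10 untreated 20.000; UBQ10 heat-shocked 20.720
ΔCt(untreated) = 21.100 − 20.000 = 1.100
ΔCt(heat-shocked) = 16.270 − 20.720 = -4.450
ΔΔCt = -4.450 − 1.100 = -5.550
Fold change = 2^(−(-5.550)) = 2^5.550 = 46.8507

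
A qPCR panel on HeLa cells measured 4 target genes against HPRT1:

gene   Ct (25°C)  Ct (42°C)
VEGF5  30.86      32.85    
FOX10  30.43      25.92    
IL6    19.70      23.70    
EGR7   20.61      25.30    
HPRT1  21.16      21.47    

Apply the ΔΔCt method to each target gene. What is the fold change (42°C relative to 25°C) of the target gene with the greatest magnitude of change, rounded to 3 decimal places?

28.246

VEGF5: ΔΔCt = (32.85−21.47) − (30.86−21.16) = 11.38 − 9.70 = 1.68; fold change = 2^-1.68 = 0.312
FOX10: ΔΔCt = (25.92−21.47) − (30.43−21.16) = 4.45 − 9.27 = -4.82; fold change = 2^4.82 = 28.246
IL6: ΔΔCt = (23.70−21.47) − (19.70−21.16) = 2.23 − (-1.46) = 3.69; fold change = 2^-3.69 = 0.077
EGR7: ΔΔCt = (25.30−21.47) − (20.61−21.16) = 3.83 − (-0.55) = 4.38; fold change = 2^-4.38 = 0.048
FOX10 has the largest |ΔΔCt| = 4.82.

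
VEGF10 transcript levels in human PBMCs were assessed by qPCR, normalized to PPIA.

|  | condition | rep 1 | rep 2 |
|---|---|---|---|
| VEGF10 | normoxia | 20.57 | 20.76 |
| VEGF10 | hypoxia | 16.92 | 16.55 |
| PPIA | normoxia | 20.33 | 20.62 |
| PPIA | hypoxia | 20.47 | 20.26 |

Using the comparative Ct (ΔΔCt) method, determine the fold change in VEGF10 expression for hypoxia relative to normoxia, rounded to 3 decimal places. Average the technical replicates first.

14.123

Mean Ct: VEGF10 normoxia 20.665; VEGF10 hypoxia 16.735; PPIA normoxia 20.475; PPIA hypoxia 20.365
ΔCt(normoxia) = 20.665 − 20.475 = 0.190
ΔCt(hypoxia) = 16.735 − 20.365 = -3.630
ΔΔCt = -3.630 − 0.190 = -3.820
Fold change = 2^(−(-3.820)) = 2^3.820 = 14.1232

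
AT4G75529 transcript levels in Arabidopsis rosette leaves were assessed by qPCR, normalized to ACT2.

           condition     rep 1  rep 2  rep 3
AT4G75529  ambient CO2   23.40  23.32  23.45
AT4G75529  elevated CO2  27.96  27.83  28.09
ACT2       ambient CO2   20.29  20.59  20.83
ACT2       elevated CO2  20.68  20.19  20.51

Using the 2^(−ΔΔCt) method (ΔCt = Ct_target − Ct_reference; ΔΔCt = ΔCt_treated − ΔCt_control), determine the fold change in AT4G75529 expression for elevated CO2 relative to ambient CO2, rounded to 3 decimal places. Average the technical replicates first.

Mean Ct: AT4G75529 ambient CO2 23.390; AT4G75529 elevated CO2 27.960; ACT2 ambient CO2 20.570; ACT2 elevated CO2 20.460
ΔCt(ambient CO2) = 23.390 − 20.570 = 2.820
ΔCt(elevated CO2) = 27.960 − 20.460 = 7.500
ΔΔCt = 7.500 − 2.820 = 4.680
Fold change = 2^(−4.680) = 0.0390

0.039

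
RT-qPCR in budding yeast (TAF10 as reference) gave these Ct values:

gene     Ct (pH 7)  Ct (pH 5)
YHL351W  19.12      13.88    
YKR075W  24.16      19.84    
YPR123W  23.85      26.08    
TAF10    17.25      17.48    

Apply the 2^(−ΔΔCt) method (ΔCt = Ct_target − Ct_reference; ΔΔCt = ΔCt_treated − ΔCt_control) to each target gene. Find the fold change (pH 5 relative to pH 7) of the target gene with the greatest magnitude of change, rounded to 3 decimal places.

44.324

YHL351W: ΔΔCt = (13.88−17.48) − (19.12−17.25) = -3.60 − 1.87 = -5.47; fold change = 2^5.47 = 44.324
YKR075W: ΔΔCt = (19.84−17.48) − (24.16−17.25) = 2.36 − 6.91 = -4.55; fold change = 2^4.55 = 23.425
YPR123W: ΔΔCt = (26.08−17.48) − (23.85−17.25) = 8.60 − 6.60 = 2.00; fold change = 2^-2.00 = 0.250
YHL351W has the largest |ΔΔCt| = 5.47.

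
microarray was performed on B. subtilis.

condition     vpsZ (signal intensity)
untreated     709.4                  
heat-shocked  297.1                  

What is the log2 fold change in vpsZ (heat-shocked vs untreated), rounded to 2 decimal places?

Fold change = 297.1 / 709.4 = 0.4188
log2(0.4188) = -1.256

-1.26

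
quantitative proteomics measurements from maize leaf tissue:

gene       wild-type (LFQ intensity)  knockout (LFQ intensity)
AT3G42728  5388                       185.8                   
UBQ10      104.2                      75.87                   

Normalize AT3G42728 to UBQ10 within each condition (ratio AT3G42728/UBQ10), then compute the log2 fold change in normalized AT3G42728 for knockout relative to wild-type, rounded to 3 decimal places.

AT3G42728/UBQ10 (wild-type) = 5388 / 104.2 = 51.708
AT3G42728/UBQ10 (knockout) = 185.8 / 75.87 = 2.4489
Fold change = 2.4489 / 51.708 = 0.0474
log2(0.0474) = -4.4002

-4.400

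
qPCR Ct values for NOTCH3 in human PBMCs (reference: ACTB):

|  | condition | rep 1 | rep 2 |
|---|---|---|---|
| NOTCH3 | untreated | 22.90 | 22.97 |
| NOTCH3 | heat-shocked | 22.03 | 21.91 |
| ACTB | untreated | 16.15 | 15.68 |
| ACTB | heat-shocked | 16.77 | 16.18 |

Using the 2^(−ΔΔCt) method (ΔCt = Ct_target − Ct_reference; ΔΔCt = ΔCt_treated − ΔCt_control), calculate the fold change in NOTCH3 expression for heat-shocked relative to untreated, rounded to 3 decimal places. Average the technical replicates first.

2.878

Mean Ct: NOTCH3 untreated 22.935; NOTCH3 heat-shocked 21.970; ACTB untreated 15.915; ACTB heat-shocked 16.475
ΔCt(untreated) = 22.935 − 15.915 = 7.020
ΔCt(heat-shocked) = 21.970 − 16.475 = 5.495
ΔΔCt = 5.495 − 7.020 = -1.525
Fold change = 2^(−(-1.525)) = 2^1.525 = 2.8779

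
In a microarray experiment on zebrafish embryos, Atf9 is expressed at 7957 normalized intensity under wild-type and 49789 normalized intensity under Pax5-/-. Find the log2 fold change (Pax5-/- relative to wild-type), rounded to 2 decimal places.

Fold change = 49789 / 7957 = 6.2573
log2(6.2573) = 2.646

2.65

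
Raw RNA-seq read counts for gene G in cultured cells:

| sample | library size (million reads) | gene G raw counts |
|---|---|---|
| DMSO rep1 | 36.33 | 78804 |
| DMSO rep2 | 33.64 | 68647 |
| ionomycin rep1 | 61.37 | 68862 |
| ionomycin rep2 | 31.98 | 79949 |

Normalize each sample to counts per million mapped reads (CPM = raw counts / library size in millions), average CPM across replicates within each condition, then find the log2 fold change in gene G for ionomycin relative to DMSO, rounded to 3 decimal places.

CPM(DMSO rep1) = 78804 / 36.33 = 2169.1164
CPM(DMSO rep2) = 68647 / 33.64 = 2040.6361
CPM(ionomycin rep1) = 68862 / 61.37 = 1122.0792
CPM(ionomycin rep2) = 79949 / 31.98 = 2499.9687
mean CPM(DMSO) = 2104.8763; mean CPM(ionomycin) = 1811.0240
Fold change = 1811.0240 / 2104.8763 = 0.86039
log2(0.86039) = -0.2169

-0.217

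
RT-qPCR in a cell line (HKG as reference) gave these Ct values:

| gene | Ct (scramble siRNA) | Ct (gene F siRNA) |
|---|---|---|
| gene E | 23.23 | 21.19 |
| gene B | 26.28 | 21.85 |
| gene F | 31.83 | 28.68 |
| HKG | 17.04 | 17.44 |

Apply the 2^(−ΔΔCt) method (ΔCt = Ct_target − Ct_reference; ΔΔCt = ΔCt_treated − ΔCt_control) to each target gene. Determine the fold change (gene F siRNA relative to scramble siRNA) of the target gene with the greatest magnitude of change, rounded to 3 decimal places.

28.443

gene E: ΔΔCt = (21.19−17.44) − (23.23−17.04) = 3.75 − 6.19 = -2.44; fold change = 2^2.44 = 5.426
gene B: ΔΔCt = (21.85−17.44) − (26.28−17.04) = 4.41 − 9.24 = -4.83; fold change = 2^4.83 = 28.443
gene F: ΔΔCt = (28.68−17.44) − (31.83−17.04) = 11.24 − 14.79 = -3.55; fold change = 2^3.55 = 11.713
gene B has the largest |ΔΔCt| = 4.83.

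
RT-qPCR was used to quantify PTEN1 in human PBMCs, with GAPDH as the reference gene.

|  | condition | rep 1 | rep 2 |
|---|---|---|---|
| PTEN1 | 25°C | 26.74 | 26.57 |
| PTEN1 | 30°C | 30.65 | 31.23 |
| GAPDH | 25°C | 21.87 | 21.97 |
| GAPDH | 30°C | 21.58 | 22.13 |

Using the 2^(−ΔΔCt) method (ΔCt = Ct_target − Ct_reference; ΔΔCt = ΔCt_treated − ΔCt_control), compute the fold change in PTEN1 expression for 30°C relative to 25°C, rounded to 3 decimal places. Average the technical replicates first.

Mean Ct: PTEN1 25°C 26.655; PTEN1 30°C 30.940; GAPDH 25°C 21.920; GAPDH 30°C 21.855
ΔCt(25°C) = 26.655 − 21.920 = 4.735
ΔCt(30°C) = 30.940 − 21.855 = 9.085
ΔΔCt = 9.085 − 4.735 = 4.350
Fold change = 2^(−4.350) = 0.0490

0.049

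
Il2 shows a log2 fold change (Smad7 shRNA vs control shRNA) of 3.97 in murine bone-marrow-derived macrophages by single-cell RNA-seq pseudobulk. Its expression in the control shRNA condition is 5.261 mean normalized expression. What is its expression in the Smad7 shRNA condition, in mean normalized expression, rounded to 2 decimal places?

Fold change = 2^(3.97) = 15.6707
Smad7 shRNA expression = 5.261 × 15.6707 = 82.44

82.44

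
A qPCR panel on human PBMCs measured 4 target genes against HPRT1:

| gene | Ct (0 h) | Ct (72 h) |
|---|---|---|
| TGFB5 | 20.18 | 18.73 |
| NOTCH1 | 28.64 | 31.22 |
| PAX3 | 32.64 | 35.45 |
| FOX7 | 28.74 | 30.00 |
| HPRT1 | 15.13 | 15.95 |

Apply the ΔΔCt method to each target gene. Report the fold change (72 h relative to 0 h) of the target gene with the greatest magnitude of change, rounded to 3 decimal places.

TGFB5: ΔΔCt = (18.73−15.95) − (20.18−15.13) = 2.78 − 5.05 = -2.27; fold change = 2^2.27 = 4.823
NOTCH1: ΔΔCt = (31.22−15.95) − (28.64−15.13) = 15.27 − 13.51 = 1.76; fold change = 2^-1.76 = 0.295
PAX3: ΔΔCt = (35.45−15.95) − (32.64−15.13) = 19.50 − 17.51 = 1.99; fold change = 2^-1.99 = 0.252
FOX7: ΔΔCt = (30.00−15.95) − (28.74−15.13) = 14.05 − 13.61 = 0.44; fold change = 2^-0.44 = 0.737
TGFB5 has the largest |ΔΔCt| = 2.27.

4.823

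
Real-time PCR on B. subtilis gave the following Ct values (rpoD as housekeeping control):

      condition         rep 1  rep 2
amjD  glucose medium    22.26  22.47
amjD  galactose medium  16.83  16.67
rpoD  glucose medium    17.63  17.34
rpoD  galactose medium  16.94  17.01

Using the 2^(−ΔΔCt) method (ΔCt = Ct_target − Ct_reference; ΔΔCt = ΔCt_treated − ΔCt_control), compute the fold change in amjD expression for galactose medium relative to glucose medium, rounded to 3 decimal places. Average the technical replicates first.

34.416

Mean Ct: amjD glucose medium 22.365; amjD galactose medium 16.750; rpoD glucose medium 17.485; rpoD galactose medium 16.975
ΔCt(glucose medium) = 22.365 − 17.485 = 4.880
ΔCt(galactose medium) = 16.750 − 16.975 = -0.225
ΔΔCt = -0.225 − 4.880 = -5.105
Fold change = 2^(−(-5.105)) = 2^5.105 = 34.4158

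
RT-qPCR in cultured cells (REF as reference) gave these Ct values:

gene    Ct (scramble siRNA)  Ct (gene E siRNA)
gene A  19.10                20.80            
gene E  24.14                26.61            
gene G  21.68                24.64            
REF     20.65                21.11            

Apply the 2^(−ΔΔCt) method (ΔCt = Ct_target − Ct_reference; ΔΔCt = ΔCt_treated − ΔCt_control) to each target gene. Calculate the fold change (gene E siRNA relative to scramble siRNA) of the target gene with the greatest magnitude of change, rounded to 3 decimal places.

gene A: ΔΔCt = (20.80−21.11) − (19.10−20.65) = -0.31 − (-1.55) = 1.24; fold change = 2^-1.24 = 0.423
gene E: ΔΔCt = (26.61−21.11) − (24.14−20.65) = 5.50 − 3.49 = 2.01; fold change = 2^-2.01 = 0.248
gene G: ΔΔCt = (24.64−21.11) − (21.68−20.65) = 3.53 − 1.03 = 2.50; fold change = 2^-2.50 = 0.177
gene G has the largest |ΔΔCt| = 2.50.

0.177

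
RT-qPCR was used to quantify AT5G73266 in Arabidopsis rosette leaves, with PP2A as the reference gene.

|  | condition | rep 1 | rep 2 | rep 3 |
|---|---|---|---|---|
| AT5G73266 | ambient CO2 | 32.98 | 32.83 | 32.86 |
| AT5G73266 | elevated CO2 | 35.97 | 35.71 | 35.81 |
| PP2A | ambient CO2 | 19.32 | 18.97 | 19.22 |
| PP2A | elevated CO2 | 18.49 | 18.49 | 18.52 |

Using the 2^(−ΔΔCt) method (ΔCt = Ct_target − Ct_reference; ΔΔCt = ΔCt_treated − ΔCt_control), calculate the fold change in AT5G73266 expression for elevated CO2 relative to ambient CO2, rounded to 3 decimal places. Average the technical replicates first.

Mean Ct: AT5G73266 ambient CO2 32.890; AT5G73266 elevated CO2 35.830; PP2A ambient CO2 19.170; PP2A elevated CO2 18.500
ΔCt(ambient CO2) = 32.890 − 19.170 = 13.720
ΔCt(elevated CO2) = 35.830 − 18.500 = 17.330
ΔΔCt = 17.330 − 13.720 = 3.610
Fold change = 2^(−3.610) = 0.0819

0.082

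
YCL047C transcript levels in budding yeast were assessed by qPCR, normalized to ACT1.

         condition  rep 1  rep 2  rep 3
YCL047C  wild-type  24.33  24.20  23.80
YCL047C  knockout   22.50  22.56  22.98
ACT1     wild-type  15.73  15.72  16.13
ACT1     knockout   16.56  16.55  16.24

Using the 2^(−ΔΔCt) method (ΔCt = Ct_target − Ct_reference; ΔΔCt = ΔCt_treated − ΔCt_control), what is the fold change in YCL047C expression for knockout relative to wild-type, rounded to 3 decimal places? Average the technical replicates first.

Mean Ct: YCL047C wild-type 24.110; YCL047C knockout 22.680; ACT1 wild-type 15.860; ACT1 knockout 16.450
ΔCt(wild-type) = 24.110 − 15.860 = 8.250
ΔCt(knockout) = 22.680 − 16.450 = 6.230
ΔΔCt = 6.230 − 8.250 = -2.020
Fold change = 2^(−(-2.020)) = 2^2.020 = 4.0558

4.056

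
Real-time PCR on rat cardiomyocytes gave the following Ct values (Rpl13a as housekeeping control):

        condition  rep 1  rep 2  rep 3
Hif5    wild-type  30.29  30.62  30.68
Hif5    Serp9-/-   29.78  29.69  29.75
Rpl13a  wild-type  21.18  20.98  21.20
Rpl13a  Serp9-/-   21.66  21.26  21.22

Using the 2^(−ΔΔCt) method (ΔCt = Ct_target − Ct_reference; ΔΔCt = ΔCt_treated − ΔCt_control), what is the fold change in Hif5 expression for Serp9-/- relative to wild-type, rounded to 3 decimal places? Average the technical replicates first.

2.071

Mean Ct: Hif5 wild-type 30.530; Hif5 Serp9-/- 29.740; Rpl13a wild-type 21.120; Rpl13a Serp9-/- 21.380
ΔCt(wild-type) = 30.530 − 21.120 = 9.410
ΔCt(Serp9-/-) = 29.740 − 21.380 = 8.360
ΔΔCt = 8.360 − 9.410 = -1.050
Fold change = 2^(−(-1.050)) = 2^1.050 = 2.0705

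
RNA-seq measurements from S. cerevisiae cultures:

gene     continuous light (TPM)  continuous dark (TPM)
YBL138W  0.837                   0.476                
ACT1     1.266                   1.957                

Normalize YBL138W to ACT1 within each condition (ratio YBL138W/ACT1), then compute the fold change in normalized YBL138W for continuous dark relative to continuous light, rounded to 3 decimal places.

0.368

YBL138W/ACT1 (continuous light) = 0.837 / 1.266 = 0.66114
YBL138W/ACT1 (continuous dark) = 0.476 / 1.957 = 0.24323
Fold change = 0.24323 / 0.66114 = 0.3679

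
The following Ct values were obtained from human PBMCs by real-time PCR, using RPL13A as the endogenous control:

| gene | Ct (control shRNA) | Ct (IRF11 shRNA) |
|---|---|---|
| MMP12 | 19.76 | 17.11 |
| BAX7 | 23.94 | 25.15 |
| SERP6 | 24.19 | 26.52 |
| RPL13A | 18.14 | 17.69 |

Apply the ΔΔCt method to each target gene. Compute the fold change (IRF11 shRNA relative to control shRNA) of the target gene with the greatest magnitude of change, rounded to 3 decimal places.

0.146

MMP12: ΔΔCt = (17.11−17.69) − (19.76−18.14) = -0.58 − 1.62 = -2.20; fold change = 2^2.20 = 4.595
BAX7: ΔΔCt = (25.15−17.69) − (23.94−18.14) = 7.46 − 5.80 = 1.66; fold change = 2^-1.66 = 0.316
SERP6: ΔΔCt = (26.52−17.69) − (24.19−18.14) = 8.83 − 6.05 = 2.78; fold change = 2^-2.78 = 0.146
SERP6 has the largest |ΔΔCt| = 2.78.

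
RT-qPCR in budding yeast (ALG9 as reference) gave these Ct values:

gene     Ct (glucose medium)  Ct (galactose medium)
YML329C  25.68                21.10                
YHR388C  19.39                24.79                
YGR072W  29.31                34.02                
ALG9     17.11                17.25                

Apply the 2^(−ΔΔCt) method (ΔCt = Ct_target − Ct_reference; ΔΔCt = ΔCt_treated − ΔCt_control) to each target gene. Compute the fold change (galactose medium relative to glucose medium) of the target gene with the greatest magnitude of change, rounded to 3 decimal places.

YML329C: ΔΔCt = (21.10−17.25) − (25.68−17.11) = 3.85 − 8.57 = -4.72; fold change = 2^4.72 = 26.355
YHR388C: ΔΔCt = (24.79−17.25) − (19.39−17.11) = 7.54 − 2.28 = 5.26; fold change = 2^-5.26 = 0.026
YGR072W: ΔΔCt = (34.02−17.25) − (29.31−17.11) = 16.77 − 12.20 = 4.57; fold change = 2^-4.57 = 0.042
YHR388C has the largest |ΔΔCt| = 5.26.

0.026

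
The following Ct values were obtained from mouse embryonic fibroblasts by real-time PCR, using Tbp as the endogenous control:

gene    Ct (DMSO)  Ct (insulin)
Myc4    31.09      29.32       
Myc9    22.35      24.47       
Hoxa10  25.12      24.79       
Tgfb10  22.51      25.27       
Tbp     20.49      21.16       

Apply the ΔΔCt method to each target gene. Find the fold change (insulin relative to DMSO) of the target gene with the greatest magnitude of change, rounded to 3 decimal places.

5.426

Myc4: ΔΔCt = (29.32−21.16) − (31.09−20.49) = 8.16 − 10.60 = -2.44; fold change = 2^2.44 = 5.426
Myc9: ΔΔCt = (24.47−21.16) − (22.35−20.49) = 3.31 − 1.86 = 1.45; fold change = 2^-1.45 = 0.366
Hoxa10: ΔΔCt = (24.79−21.16) − (25.12−20.49) = 3.63 − 4.63 = -1.00; fold change = 2^1.00 = 2.000
Tgfb10: ΔΔCt = (25.27−21.16) − (22.51−20.49) = 4.11 − 2.02 = 2.09; fold change = 2^-2.09 = 0.235
Myc4 has the largest |ΔΔCt| = 2.44.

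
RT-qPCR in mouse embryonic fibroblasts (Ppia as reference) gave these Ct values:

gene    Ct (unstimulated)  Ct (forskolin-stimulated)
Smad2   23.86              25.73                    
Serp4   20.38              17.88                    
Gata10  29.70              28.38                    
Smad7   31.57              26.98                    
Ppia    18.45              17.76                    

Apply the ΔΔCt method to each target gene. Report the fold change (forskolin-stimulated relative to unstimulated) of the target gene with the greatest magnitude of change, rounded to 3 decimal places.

14.929

Smad2: ΔΔCt = (25.73−17.76) − (23.86−18.45) = 7.97 − 5.41 = 2.56; fold change = 2^-2.56 = 0.170
Serp4: ΔΔCt = (17.88−17.76) − (20.38−18.45) = 0.12 − 1.93 = -1.81; fold change = 2^1.81 = 3.506
Gata10: ΔΔCt = (28.38−17.76) − (29.70−18.45) = 10.62 − 11.25 = -0.63; fold change = 2^0.63 = 1.548
Smad7: ΔΔCt = (26.98−17.76) − (31.57−18.45) = 9.22 − 13.12 = -3.90; fold change = 2^3.90 = 14.929
Smad7 has the largest |ΔΔCt| = 3.90.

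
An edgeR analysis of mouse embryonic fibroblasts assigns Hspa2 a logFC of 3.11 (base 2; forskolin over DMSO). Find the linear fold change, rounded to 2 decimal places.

Fold change = 2^(3.11) = 8.634

8.63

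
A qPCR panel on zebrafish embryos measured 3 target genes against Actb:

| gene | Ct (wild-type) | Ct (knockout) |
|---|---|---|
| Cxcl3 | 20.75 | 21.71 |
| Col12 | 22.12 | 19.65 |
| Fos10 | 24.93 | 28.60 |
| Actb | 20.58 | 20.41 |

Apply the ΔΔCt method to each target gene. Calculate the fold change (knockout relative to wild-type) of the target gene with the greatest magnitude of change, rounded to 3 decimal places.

Cxcl3: ΔΔCt = (21.71−20.41) − (20.75−20.58) = 1.30 − 0.17 = 1.13; fold change = 2^-1.13 = 0.457
Col12: ΔΔCt = (19.65−20.41) − (22.12−20.58) = -0.76 − 1.54 = -2.30; fold change = 2^2.30 = 4.925
Fos10: ΔΔCt = (28.60−20.41) − (24.93−20.58) = 8.19 − 4.35 = 3.84; fold change = 2^-3.84 = 0.070
Fos10 has the largest |ΔΔCt| = 3.84.

0.070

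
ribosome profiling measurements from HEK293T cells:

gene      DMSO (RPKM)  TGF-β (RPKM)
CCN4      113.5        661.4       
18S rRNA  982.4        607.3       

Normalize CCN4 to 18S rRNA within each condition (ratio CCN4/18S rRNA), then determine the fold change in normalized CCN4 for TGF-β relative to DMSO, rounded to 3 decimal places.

9.427

CCN4/18S rRNA (DMSO) = 113.5 / 982.4 = 0.11553
CCN4/18S rRNA (TGF-β) = 661.4 / 607.3 = 1.0891
Fold change = 1.0891 / 0.11553 = 9.4266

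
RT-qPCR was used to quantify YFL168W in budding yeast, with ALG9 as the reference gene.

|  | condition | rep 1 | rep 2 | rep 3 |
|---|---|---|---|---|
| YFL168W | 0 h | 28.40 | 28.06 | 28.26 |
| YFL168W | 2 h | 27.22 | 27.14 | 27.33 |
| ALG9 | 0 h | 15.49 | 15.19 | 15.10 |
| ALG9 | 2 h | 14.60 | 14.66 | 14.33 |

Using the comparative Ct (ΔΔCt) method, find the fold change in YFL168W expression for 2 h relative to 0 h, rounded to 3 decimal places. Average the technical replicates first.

1.214

Mean Ct: YFL168W 0 h 28.240; YFL168W 2 h 27.230; ALG9 0 h 15.260; ALG9 2 h 14.530
ΔCt(0 h) = 28.240 − 15.260 = 12.980
ΔCt(2 h) = 27.230 − 14.530 = 12.700
ΔΔCt = 12.700 − 12.980 = -0.280
Fold change = 2^(−(-0.280)) = 2^0.280 = 1.2142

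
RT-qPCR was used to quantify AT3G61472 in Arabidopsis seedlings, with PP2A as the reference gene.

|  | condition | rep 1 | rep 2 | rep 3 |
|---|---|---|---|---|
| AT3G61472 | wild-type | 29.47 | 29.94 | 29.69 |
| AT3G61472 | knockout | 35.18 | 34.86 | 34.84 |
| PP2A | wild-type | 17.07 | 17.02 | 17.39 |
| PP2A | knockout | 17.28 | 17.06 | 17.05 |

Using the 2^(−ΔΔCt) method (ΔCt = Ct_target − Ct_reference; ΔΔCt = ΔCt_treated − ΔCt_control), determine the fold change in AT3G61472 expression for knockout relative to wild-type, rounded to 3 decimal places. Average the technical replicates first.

0.026

Mean Ct: AT3G61472 wild-type 29.700; AT3G61472 knockout 34.960; PP2A wild-type 17.160; PP2A knockout 17.130
ΔCt(wild-type) = 29.700 − 17.160 = 12.540
ΔCt(knockout) = 34.960 − 17.130 = 17.830
ΔΔCt = 17.830 − 12.540 = 5.290
Fold change = 2^(−5.290) = 0.0256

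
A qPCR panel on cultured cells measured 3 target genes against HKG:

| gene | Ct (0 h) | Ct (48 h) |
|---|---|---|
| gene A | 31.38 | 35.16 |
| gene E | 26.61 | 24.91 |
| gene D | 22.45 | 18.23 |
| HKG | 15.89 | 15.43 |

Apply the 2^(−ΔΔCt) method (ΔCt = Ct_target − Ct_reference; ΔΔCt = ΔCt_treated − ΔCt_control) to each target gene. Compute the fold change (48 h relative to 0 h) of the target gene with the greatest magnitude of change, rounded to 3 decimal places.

0.053

gene A: ΔΔCt = (35.16−15.43) − (31.38−15.89) = 19.73 − 15.49 = 4.24; fold change = 2^-4.24 = 0.053
gene E: ΔΔCt = (24.91−15.43) − (26.61−15.89) = 9.48 − 10.72 = -1.24; fold change = 2^1.24 = 2.362
gene D: ΔΔCt = (18.23−15.43) − (22.45−15.89) = 2.80 − 6.56 = -3.76; fold change = 2^3.76 = 13.548
gene A has the largest |ΔΔCt| = 4.24.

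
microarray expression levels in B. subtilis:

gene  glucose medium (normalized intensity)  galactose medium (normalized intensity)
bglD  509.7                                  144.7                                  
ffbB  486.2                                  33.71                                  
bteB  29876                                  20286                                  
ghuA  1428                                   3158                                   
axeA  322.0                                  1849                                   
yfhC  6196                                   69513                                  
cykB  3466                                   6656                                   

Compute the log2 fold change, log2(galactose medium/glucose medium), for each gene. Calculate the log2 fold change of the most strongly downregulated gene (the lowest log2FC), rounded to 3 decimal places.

log2(144.7/509.7) = -1.817  (bglD)
log2(33.71/486.2) = -3.850  (ffbB)
log2(20286/29876) = -0.559  (bteB)
log2(3158/1428) = 1.145  (ghuA)
log2(1849/322.0) = 2.522  (axeA)
log2(69513/6196) = 3.488  (yfhC)
log2(6656/3466) = 0.941  (cykB)
ffbB is most strongly downregulated.

-3.850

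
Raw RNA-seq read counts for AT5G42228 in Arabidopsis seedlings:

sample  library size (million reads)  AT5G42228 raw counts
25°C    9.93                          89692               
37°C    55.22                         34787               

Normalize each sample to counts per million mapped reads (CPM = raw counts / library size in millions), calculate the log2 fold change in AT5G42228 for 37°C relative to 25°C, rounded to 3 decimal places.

CPM(25°C) = 89692 / 9.93 = 9032.4270
CPM(37°C) = 34787 / 55.22 = 629.9710
Fold change = 629.9710 / 9032.4270 = 0.06975
log2(0.06975) = -3.8418

-3.842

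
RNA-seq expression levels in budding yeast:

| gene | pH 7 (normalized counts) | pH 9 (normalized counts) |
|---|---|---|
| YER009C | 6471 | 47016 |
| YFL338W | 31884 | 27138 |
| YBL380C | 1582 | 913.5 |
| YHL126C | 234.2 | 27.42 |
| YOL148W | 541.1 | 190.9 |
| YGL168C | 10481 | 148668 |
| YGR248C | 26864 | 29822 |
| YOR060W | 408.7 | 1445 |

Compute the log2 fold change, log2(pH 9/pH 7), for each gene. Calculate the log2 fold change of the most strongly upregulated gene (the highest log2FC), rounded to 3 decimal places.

log2(47016/6471) = 2.861  (YER009C)
log2(27138/31884) = -0.233  (YFL338W)
log2(913.5/1582) = -0.792  (YBL380C)
log2(27.42/234.2) = -3.094  (YHL126C)
log2(190.9/541.1) = -1.503  (YOL148W)
log2(148668/10481) = 3.826  (YGL168C)
log2(29822/26864) = 0.151  (YGR248C)
log2(1445/408.7) = 1.822  (YOR060W)
YGL168C is most strongly upregulated.

3.826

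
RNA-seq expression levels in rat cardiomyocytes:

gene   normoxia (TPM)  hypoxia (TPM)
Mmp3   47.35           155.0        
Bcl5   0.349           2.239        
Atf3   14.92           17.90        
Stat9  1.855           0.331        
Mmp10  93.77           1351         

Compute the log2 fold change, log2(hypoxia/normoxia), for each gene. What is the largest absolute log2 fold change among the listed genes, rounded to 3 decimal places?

3.849

log2(155.0/47.35) = 1.711  (Mmp3)
log2(2.239/0.349) = 2.682  (Bcl5)
log2(17.90/14.92) = 0.263  (Atf3)
log2(0.331/1.855) = -2.487  (Stat9)
log2(1351/93.77) = 3.849  (Mmp10)
The largest magnitude belongs to Mmp10.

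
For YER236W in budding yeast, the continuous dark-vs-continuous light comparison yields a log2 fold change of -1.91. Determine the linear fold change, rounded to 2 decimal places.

0.27

Fold change = 2^(-1.91) = 0.266
That is, YER236W drops to 26.6% of the continuous light level.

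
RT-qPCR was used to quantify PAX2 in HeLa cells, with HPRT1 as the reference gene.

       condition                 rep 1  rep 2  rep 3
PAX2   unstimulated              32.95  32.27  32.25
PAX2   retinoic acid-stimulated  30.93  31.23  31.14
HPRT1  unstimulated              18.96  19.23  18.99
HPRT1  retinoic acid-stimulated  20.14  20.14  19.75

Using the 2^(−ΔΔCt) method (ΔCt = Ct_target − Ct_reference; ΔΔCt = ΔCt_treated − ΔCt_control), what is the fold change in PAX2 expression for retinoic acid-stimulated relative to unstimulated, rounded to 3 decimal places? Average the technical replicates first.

5.063

Mean Ct: PAX2 unstimulated 32.490; PAX2 retinoic acid-stimulated 31.100; HPRT1 unstimulated 19.060; HPRT1 retinoic acid-stimulated 20.010
ΔCt(unstimulated) = 32.490 − 19.060 = 13.430
ΔCt(retinoic acid-stimulated) = 31.100 − 20.010 = 11.090
ΔΔCt = 11.090 − 13.430 = -2.340
Fold change = 2^(−(-2.340)) = 2^2.340 = 5.0630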